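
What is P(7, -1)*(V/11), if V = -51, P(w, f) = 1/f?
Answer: 51/11 ≈ 4.6364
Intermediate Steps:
P(7, -1)*(V/11) = (-51/11)/(-1) = -(-51)/11 = -1*(-51/11) = 51/11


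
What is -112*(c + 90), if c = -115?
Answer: 2800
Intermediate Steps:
-112*(c + 90) = -112*(-115 + 90) = -112*(-25) = 2800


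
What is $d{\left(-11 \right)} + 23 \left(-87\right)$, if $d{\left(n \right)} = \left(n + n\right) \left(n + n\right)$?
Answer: $-1517$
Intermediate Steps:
$d{\left(n \right)} = 4 n^{2}$ ($d{\left(n \right)} = 2 n 2 n = 4 n^{2}$)
$d{\left(-11 \right)} + 23 \left(-87\right) = 4 \left(-11\right)^{2} + 23 \left(-87\right) = 4 \cdot 121 - 2001 = 484 - 2001 = -1517$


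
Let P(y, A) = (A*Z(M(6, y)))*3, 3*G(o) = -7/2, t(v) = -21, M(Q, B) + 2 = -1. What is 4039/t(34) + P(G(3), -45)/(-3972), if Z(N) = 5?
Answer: -763273/3972 ≈ -192.16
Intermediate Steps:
M(Q, B) = -3 (M(Q, B) = -2 - 1 = -3)
G(o) = -7/6 (G(o) = (-7/2)/3 = (-7*½)/3 = (⅓)*(-7/2) = -7/6)
P(y, A) = 15*A (P(y, A) = (A*5)*3 = (5*A)*3 = 15*A)
4039/t(34) + P(G(3), -45)/(-3972) = 4039/(-21) + (15*(-45))/(-3972) = 4039*(-1/21) - 675*(-1/3972) = -577/3 + 225/1324 = -763273/3972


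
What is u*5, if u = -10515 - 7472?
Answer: -89935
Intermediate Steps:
u = -17987
u*5 = -17987*5 = -89935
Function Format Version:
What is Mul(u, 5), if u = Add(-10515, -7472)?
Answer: -89935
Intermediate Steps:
u = -17987
Mul(u, 5) = Mul(-17987, 5) = -89935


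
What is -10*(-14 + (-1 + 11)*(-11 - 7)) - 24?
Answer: 1916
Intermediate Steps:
-10*(-14 + (-1 + 11)*(-11 - 7)) - 24 = -10*(-14 + 10*(-18)) - 24 = -10*(-14 - 180) - 24 = -10*(-194) - 24 = 1940 - 24 = 1916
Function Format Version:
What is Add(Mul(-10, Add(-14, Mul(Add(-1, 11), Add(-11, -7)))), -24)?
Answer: 1916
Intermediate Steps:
Add(Mul(-10, Add(-14, Mul(Add(-1, 11), Add(-11, -7)))), -24) = Add(Mul(-10, Add(-14, Mul(10, -18))), -24) = Add(Mul(-10, Add(-14, -180)), -24) = Add(Mul(-10, -194), -24) = Add(1940, -24) = 1916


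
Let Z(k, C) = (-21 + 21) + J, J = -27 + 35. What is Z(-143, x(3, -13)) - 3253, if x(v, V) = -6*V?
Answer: -3245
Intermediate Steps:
J = 8
Z(k, C) = 8 (Z(k, C) = (-21 + 21) + 8 = 0 + 8 = 8)
Z(-143, x(3, -13)) - 3253 = 8 - 3253 = -3245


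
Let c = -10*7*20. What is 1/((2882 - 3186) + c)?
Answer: -1/1704 ≈ -0.00058685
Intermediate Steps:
c = -1400 (c = -70*20 = -1400)
1/((2882 - 3186) + c) = 1/((2882 - 3186) - 1400) = 1/(-304 - 1400) = 1/(-1704) = -1/1704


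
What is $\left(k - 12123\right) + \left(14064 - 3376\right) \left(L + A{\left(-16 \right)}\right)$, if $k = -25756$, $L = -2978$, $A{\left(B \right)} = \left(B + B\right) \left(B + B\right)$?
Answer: $-20922231$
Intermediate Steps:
$A{\left(B \right)} = 4 B^{2}$ ($A{\left(B \right)} = 2 B 2 B = 4 B^{2}$)
$\left(k - 12123\right) + \left(14064 - 3376\right) \left(L + A{\left(-16 \right)}\right) = \left(-25756 - 12123\right) + \left(14064 - 3376\right) \left(-2978 + 4 \left(-16\right)^{2}\right) = -37879 + 10688 \left(-2978 + 4 \cdot 256\right) = -37879 + 10688 \left(-2978 + 1024\right) = -37879 + 10688 \left(-1954\right) = -37879 - 20884352 = -20922231$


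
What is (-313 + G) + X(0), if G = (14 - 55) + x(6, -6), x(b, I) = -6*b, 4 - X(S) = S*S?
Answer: -386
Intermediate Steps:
X(S) = 4 - S² (X(S) = 4 - S*S = 4 - S²)
G = -77 (G = (14 - 55) - 6*6 = -41 - 36 = -77)
(-313 + G) + X(0) = (-313 - 77) + (4 - 1*0²) = -390 + (4 - 1*0) = -390 + (4 + 0) = -390 + 4 = -386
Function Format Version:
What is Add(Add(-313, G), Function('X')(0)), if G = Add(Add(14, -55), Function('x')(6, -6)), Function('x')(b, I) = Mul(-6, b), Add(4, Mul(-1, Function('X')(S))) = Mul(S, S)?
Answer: -386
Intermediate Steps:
Function('X')(S) = Add(4, Mul(-1, Pow(S, 2))) (Function('X')(S) = Add(4, Mul(-1, Mul(S, S))) = Add(4, Mul(-1, Pow(S, 2))))
G = -77 (G = Add(Add(14, -55), Mul(-6, 6)) = Add(-41, -36) = -77)
Add(Add(-313, G), Function('X')(0)) = Add(Add(-313, -77), Add(4, Mul(-1, Pow(0, 2)))) = Add(-390, Add(4, Mul(-1, 0))) = Add(-390, Add(4, 0)) = Add(-390, 4) = -386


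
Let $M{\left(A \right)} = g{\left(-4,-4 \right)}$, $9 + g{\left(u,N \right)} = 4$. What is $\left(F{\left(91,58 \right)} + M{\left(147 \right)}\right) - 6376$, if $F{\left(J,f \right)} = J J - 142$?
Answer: $1758$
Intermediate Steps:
$g{\left(u,N \right)} = -5$ ($g{\left(u,N \right)} = -9 + 4 = -5$)
$M{\left(A \right)} = -5$
$F{\left(J,f \right)} = -142 + J^{2}$ ($F{\left(J,f \right)} = J^{2} - 142 = -142 + J^{2}$)
$\left(F{\left(91,58 \right)} + M{\left(147 \right)}\right) - 6376 = \left(\left(-142 + 91^{2}\right) - 5\right) - 6376 = \left(\left(-142 + 8281\right) - 5\right) - 6376 = \left(8139 - 5\right) - 6376 = 8134 - 6376 = 1758$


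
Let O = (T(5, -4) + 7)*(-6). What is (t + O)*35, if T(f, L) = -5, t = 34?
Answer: 770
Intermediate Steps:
O = -12 (O = (-5 + 7)*(-6) = 2*(-6) = -12)
(t + O)*35 = (34 - 12)*35 = 22*35 = 770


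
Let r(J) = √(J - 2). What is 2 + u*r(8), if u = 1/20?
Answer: 2 + √6/20 ≈ 2.1225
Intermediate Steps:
u = 1/20 ≈ 0.050000
r(J) = √(-2 + J)
2 + u*r(8) = 2 + √(-2 + 8)/20 = 2 + √6/20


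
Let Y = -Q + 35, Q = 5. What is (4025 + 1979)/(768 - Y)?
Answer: 3002/369 ≈ 8.1355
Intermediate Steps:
Y = 30 (Y = -1*5 + 35 = -5 + 35 = 30)
(4025 + 1979)/(768 - Y) = (4025 + 1979)/(768 - 1*30) = 6004/(768 - 30) = 6004/738 = 6004*(1/738) = 3002/369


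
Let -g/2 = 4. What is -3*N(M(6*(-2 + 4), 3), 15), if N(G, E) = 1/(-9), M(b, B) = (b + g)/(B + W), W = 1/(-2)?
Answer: ⅓ ≈ 0.33333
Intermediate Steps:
g = -8 (g = -2*4 = -8)
W = -½ (W = 1*(-½) = -½ ≈ -0.50000)
M(b, B) = (-8 + b)/(-½ + B) (M(b, B) = (b - 8)/(B - ½) = (-8 + b)/(-½ + B))
N(G, E) = -⅑
-3*N(M(6*(-2 + 4), 3), 15) = -3*(-⅑) = ⅓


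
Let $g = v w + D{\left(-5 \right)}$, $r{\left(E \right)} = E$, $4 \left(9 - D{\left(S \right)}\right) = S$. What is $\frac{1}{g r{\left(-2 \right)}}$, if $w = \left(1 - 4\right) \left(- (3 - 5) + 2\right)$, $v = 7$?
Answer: $\frac{2}{295} \approx 0.0067797$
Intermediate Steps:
$D{\left(S \right)} = 9 - \frac{S}{4}$
$w = -12$ ($w = - 3 \left(\left(-1\right) \left(-2\right) + 2\right) = - 3 \left(2 + 2\right) = \left(-3\right) 4 = -12$)
$g = - \frac{295}{4}$ ($g = 7 \left(-12\right) + \left(9 - - \frac{5}{4}\right) = -84 + \left(9 + \frac{5}{4}\right) = -84 + \frac{41}{4} = - \frac{295}{4} \approx -73.75$)
$\frac{1}{g r{\left(-2 \right)}} = \frac{1}{\left(- \frac{295}{4}\right) \left(-2\right)} = \frac{1}{\frac{295}{2}} = \frac{2}{295}$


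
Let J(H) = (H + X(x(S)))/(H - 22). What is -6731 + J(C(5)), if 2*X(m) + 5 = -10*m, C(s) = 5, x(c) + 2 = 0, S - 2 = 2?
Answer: -228879/34 ≈ -6731.7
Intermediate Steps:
S = 4 (S = 2 + 2 = 4)
x(c) = -2 (x(c) = -2 + 0 = -2)
X(m) = -5/2 - 5*m (X(m) = -5/2 + (-10*m)/2 = -5/2 - 5*m)
J(H) = (15/2 + H)/(-22 + H) (J(H) = (H + (-5/2 - 5*(-2)))/(H - 22) = (H + (-5/2 + 10))/(-22 + H) = (H + 15/2)/(-22 + H) = (15/2 + H)/(-22 + H))
-6731 + J(C(5)) = -6731 + (15/2 + 5)/(-22 + 5) = -6731 + (25/2)/(-17) = -6731 - 1/17*25/2 = -6731 - 25/34 = -228879/34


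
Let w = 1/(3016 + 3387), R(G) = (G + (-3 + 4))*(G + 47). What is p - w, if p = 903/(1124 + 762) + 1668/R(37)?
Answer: 42316555/42266203 ≈ 1.0012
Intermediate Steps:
R(G) = (1 + G)*(47 + G) (R(G) = (G + 1)*(47 + G) = (1 + G)*(47 + G))
p = 125588/125419 (p = 903/(1124 + 762) + 1668/(47 + 37² + 48*37) = 903/1886 + 1668/(47 + 1369 + 1776) = 903*(1/1886) + 1668/3192 = 903/1886 + 1668*(1/3192) = 903/1886 + 139/266 = 125588/125419 ≈ 1.0013)
w = 1/6403 ≈ 0.00015618
p - w = 125588/125419 - 1*1/6403 = 125588/125419 - 1/6403 = 42316555/42266203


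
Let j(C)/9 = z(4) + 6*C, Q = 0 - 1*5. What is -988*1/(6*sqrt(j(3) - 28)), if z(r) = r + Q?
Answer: -494*sqrt(5)/75 ≈ -14.728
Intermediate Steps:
Q = -5 (Q = 0 - 5 = -5)
z(r) = -5 + r (z(r) = r - 5 = -5 + r)
j(C) = -9 + 54*C (j(C) = 9*((-5 + 4) + 6*C) = 9*(-1 + 6*C) = -9 + 54*C)
-988*1/(6*sqrt(j(3) - 28)) = -988*1/(6*sqrt((-9 + 54*3) - 28)) = -988*1/(6*sqrt((-9 + 162) - 28)) = -988*1/(6*sqrt(153 - 28)) = -988*sqrt(5)/150 = -494*sqrt(5)/75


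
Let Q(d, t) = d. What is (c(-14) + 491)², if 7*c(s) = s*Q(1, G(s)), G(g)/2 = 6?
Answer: 239121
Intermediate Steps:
G(g) = 12 (G(g) = 2*6 = 12)
c(s) = s/7 (c(s) = (s*1)/7 = s/7)
(c(-14) + 491)² = ((⅐)*(-14) + 491)² = (-2 + 491)² = 489² = 239121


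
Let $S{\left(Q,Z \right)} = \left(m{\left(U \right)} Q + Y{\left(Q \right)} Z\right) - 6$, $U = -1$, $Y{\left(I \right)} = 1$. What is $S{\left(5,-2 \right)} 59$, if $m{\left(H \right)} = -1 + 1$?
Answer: $-472$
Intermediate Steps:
$m{\left(H \right)} = 0$
$S{\left(Q,Z \right)} = -6 + Z$ ($S{\left(Q,Z \right)} = \left(0 Q + 1 Z\right) - 6 = \left(0 + Z\right) - 6 = Z - 6 = -6 + Z$)
$S{\left(5,-2 \right)} 59 = \left(-6 - 2\right) 59 = \left(-8\right) 59 = -472$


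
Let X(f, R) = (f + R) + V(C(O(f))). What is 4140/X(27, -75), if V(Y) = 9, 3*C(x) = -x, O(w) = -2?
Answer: -1380/13 ≈ -106.15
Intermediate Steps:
C(x) = -x/3 (C(x) = (-x)/3 = -x/3)
X(f, R) = 9 + R + f (X(f, R) = (f + R) + 9 = (R + f) + 9 = 9 + R + f)
4140/X(27, -75) = 4140/(9 - 75 + 27) = 4140/(-39) = 4140*(-1/39) = -1380/13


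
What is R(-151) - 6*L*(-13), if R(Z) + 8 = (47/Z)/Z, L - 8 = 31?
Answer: 69178281/22801 ≈ 3034.0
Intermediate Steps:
L = 39 (L = 8 + 31 = 39)
R(Z) = -8 + 47/Z**2 (R(Z) = -8 + (47/Z)/Z = -8 + 47/Z**2)
R(-151) - 6*L*(-13) = (-8 + 47/(-151)**2) - 6*39*(-13) = (-8 + 47*(1/22801)) - 234*(-13) = (-8 + 47/22801) + 3042 = -182361/22801 + 3042 = 69178281/22801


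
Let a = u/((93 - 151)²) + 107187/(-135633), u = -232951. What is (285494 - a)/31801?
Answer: 1497633746317/166779581276 ≈ 8.9797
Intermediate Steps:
a = -367315173/5244476 (a = -232951/(93 - 151)² + 107187/(-135633) = -232951/((-58)²) + 107187*(-1/135633) = -232951/3364 - 35729/45211 = -367315173/5244476 ≈ -70.038)
(285494 - a)/31801 = (285494 - 1*(-367315173/5244476))/31801 = (285494 + 367315173/5244476)*(1/31801) = (1497633746317/5244476)*(1/31801) = 1497633746317/166779581276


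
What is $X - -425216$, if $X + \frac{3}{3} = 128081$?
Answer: $553296$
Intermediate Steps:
$X = 128080$ ($X = -1 + 128081 = 128080$)
$X - -425216 = 128080 - -425216 = 128080 + 425216 = 553296$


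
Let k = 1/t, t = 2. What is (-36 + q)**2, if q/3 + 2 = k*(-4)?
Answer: 2304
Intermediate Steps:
k = 1/2 ≈ 0.50000
q = -12 (q = -6 + 3*((1/2)*(-4)) = -6 + 3*(-2) = -6 - 6 = -12)
(-36 + q)**2 = (-36 - 12)**2 = (-48)**2 = 2304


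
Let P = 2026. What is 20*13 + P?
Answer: 2286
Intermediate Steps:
20*13 + P = 20*13 + 2026 = 260 + 2026 = 2286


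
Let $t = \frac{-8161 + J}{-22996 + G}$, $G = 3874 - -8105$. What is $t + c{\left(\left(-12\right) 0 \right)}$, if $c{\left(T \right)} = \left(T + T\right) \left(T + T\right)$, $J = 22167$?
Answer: $- \frac{14006}{11017} \approx -1.2713$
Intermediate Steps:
$G = 11979$ ($G = 3874 + 8105 = 11979$)
$c{\left(T \right)} = 4 T^{2}$ ($c{\left(T \right)} = 2 T 2 T = 4 T^{2}$)
$t = - \frac{14006}{11017}$ ($t = \frac{-8161 + 22167}{-22996 + 11979} = \frac{14006}{-11017} = 14006 \left(- \frac{1}{11017}\right) = - \frac{14006}{11017} \approx -1.2713$)
$t + c{\left(\left(-12\right) 0 \right)} = - \frac{14006}{11017} + 4 \left(\left(-12\right) 0\right)^{2} = - \frac{14006}{11017} + 4 \cdot 0^{2} = - \frac{14006}{11017} + 4 \cdot 0 = - \frac{14006}{11017} + 0 = - \frac{14006}{11017}$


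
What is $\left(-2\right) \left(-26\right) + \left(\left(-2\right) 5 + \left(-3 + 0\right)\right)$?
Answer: $39$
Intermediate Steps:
$\left(-2\right) \left(-26\right) + \left(\left(-2\right) 5 + \left(-3 + 0\right)\right) = 52 - 13 = 39$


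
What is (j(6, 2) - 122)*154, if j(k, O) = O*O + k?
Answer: -17248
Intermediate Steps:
j(k, O) = k + O**2 (j(k, O) = O**2 + k = k + O**2)
(j(6, 2) - 122)*154 = ((6 + 2**2) - 122)*154 = ((6 + 4) - 122)*154 = (10 - 122)*154 = -112*154 = -17248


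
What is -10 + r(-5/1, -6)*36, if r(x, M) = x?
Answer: -190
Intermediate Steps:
-10 + r(-5/1, -6)*36 = -10 - 5/1*36 = -10 - 5*1*36 = -10 - 5*36 = -10 - 180 = -190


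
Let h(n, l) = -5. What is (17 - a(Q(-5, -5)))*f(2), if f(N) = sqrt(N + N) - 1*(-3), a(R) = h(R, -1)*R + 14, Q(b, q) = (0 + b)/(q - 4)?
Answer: 260/9 ≈ 28.889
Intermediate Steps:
Q(b, q) = b/(-4 + q)
a(R) = 14 - 5*R (a(R) = -5*R + 14 = 14 - 5*R)
f(N) = 3 + sqrt(2)*sqrt(N) (f(N) = sqrt(2*N) + 3 = sqrt(2)*sqrt(N) + 3 = 3 + sqrt(2)*sqrt(N))
(17 - a(Q(-5, -5)))*f(2) = (17 - (14 - (-25)/(-4 - 5)))*(3 + sqrt(2)*sqrt(2)) = (17 - (14 - (-25)/(-9)))*(3 + 2) = (17 - (14 - (-25)*(-1)/9))*5 = (17 - (14 - 5*5/9))*5 = (17 - (14 - 25/9))*5 = (17 - 1*101/9)*5 = (17 - 101/9)*5 = (52/9)*5 = 260/9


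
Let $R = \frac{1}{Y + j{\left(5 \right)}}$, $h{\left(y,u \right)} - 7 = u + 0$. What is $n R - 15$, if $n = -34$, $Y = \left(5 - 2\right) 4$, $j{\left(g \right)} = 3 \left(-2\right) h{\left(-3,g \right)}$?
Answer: $- \frac{433}{30} \approx -14.433$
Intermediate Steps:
$h{\left(y,u \right)} = 7 + u$ ($h{\left(y,u \right)} = 7 + \left(u + 0\right) = 7 + u$)
$j{\left(g \right)} = -42 - 6 g$ ($j{\left(g \right)} = 3 \left(-2\right) \left(7 + g\right) = - 6 \left(7 + g\right) = -42 - 6 g$)
$Y = 12$ ($Y = 3 \cdot 4 = 12$)
$R = - \frac{1}{60}$ ($R = \frac{1}{12 - 72} = \frac{1}{-60} = - \frac{1}{60} \approx -0.016667$)
$n R - 15 = \left(-34\right) \left(- \frac{1}{60}\right) - 15 = \frac{17}{30} - 15 = - \frac{433}{30}$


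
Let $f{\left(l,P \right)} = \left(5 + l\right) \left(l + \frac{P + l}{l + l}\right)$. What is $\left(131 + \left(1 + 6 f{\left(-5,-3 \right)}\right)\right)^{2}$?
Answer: $17424$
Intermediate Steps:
$f{\left(l,P \right)} = \left(5 + l\right) \left(l + \frac{P + l}{2 l}\right)$
$\left(131 + \left(1 + 6 f{\left(-5,-3 \right)}\right)\right)^{2} = \left(131 + \left(1 + 6 \frac{5 \left(-3\right) - 5 \left(5 - 3 + 2 \left(-5\right)^{2} + 11 \left(-5\right)\right)}{2 \left(-5\right)}\right)\right)^{2} = \left(131 + \left(1 + 6 \cdot \frac{1}{2} \left(- \frac{1}{5}\right) \left(-15 - 5 \left(5 - 3 + 2 \cdot 25 - 55\right)\right)\right)\right)^{2} = \left(131 + \left(1 + 6 \cdot \frac{1}{2} \left(- \frac{1}{5}\right) \left(-15 - 5 \left(5 - 3 + 50 - 55\right)\right)\right)\right)^{2} = \left(131 + \left(1 + 6 \cdot \frac{1}{2} \left(- \frac{1}{5}\right) \left(-15 - -15\right)\right)\right)^{2} = \left(131 + \left(1 + 6 \cdot \frac{1}{2} \left(- \frac{1}{5}\right) \left(-15 + 15\right)\right)\right)^{2} = \left(131 + \left(1 + 6 \cdot \frac{1}{2} \left(- \frac{1}{5}\right) 0\right)\right)^{2} = \left(131 + \left(1 + 6 \cdot 0\right)\right)^{2} = \left(131 + \left(1 + 0\right)\right)^{2} = \left(131 + 1\right)^{2} = 132^{2} = 17424$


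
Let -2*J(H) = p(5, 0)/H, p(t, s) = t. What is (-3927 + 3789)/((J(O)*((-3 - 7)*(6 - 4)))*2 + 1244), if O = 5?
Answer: -69/632 ≈ -0.10918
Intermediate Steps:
J(H) = -5/(2*H)
(-3927 + 3789)/((J(O)*((-3 - 7)*(6 - 4)))*2 + 1244) = (-3927 + 3789)/(((-5/2/5)*((-3 - 7)*(6 - 4)))*2 + 1244) = -138/(((-5/2*⅕)*(-10*2))*2 + 1244) = -138/(-½*(-20)*2 + 1244) = -138/(10*2 + 1244) = -138/(20 + 1244) = -138/1264 = -138*1/1264 = -69/632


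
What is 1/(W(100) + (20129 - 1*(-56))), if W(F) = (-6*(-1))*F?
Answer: 1/20785 ≈ 4.8112e-5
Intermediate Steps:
W(F) = 6*F
1/(W(100) + (20129 - 1*(-56))) = 1/(6*100 + (20129 - 1*(-56))) = 1/(600 + (20129 + 56)) = 1/(600 + 20185) = 1/20785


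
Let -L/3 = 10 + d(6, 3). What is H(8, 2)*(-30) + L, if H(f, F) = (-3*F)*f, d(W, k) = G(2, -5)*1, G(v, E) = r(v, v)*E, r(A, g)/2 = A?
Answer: 1470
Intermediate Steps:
r(A, g) = 2*A
G(v, E) = 2*E*v (G(v, E) = (2*v)*E = 2*E*v)
d(W, k) = -20 (d(W, k) = (2*(-5)*2)*1 = -20*1 = -20)
L = 30 (L = -3*(10 - 20) = -3*(-10) = 30)
H(f, F) = -3*F*f
H(8, 2)*(-30) + L = -3*2*8*(-30) + 30 = -48*(-30) + 30 = 1440 + 30 = 1470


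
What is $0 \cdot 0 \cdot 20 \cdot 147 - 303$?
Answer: $-303$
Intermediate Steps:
$0 \cdot 0 \cdot 20 \cdot 147 - 303 = 0 \cdot 20 \cdot 147 - 303 = 0 \cdot 147 - 303 = 0 - 303 = -303$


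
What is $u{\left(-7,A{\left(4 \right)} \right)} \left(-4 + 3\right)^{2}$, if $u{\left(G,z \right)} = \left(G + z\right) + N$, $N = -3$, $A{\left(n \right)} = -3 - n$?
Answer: $-17$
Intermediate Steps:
$u{\left(G,z \right)} = -3 + G + z$ ($u{\left(G,z \right)} = \left(G + z\right) - 3 = -3 + G + z$)
$u{\left(-7,A{\left(4 \right)} \right)} \left(-4 + 3\right)^{2} = \left(-3 - 7 - 7\right) \left(-4 + 3\right)^{2} = \left(-3 - 7 - 7\right) \left(-1\right)^{2} = \left(-3 - 7 - 7\right) 1 = \left(-17\right) 1 = -17$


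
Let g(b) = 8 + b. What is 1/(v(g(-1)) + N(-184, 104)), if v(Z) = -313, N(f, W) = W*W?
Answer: 1/10503 ≈ 9.5211e-5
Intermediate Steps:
N(f, W) = W²
1/(v(g(-1)) + N(-184, 104)) = 1/(-313 + 104²) = 1/(-313 + 10816) = 1/10503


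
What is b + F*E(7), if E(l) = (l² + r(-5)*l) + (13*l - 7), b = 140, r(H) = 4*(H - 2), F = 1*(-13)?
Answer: 959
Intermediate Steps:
F = -13
r(H) = -8 + 4*H (r(H) = 4*(-2 + H) = -8 + 4*H)
E(l) = -7 + l² - 15*l (E(l) = (l² + (-8 + 4*(-5))*l) + (13*l - 7) = (l² + (-8 - 20)*l) + (-7 + 13*l) = (l² - 28*l) + (-7 + 13*l) = -7 + l² - 15*l)
b + F*E(7) = 140 - 13*(-7 + 7² - 15*7) = 140 - 13*(-7 + 49 - 105) = 140 - 13*(-63) = 140 + 819 = 959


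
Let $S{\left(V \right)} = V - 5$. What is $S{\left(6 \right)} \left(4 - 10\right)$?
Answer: $-6$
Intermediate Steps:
$S{\left(V \right)} = -5 + V$ ($S{\left(V \right)} = V - 5 = -5 + V$)
$S{\left(6 \right)} \left(4 - 10\right) = \left(-5 + 6\right) \left(4 - 10\right) = 1 \left(-6\right) = -6$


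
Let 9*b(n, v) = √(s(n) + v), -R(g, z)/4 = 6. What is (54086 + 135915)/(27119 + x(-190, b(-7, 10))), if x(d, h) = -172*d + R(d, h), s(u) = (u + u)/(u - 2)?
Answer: 190001/59775 ≈ 3.1786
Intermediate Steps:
s(u) = 2*u/(-2 + u) (s(u) = (2*u)/(-2 + u) = 2*u/(-2 + u))
R(g, z) = -24 (R(g, z) = -4*6 = -24)
b(n, v) = √(v + 2*n/(-2 + n))/9 (b(n, v) = √(2*n/(-2 + n) + v)/9 = √(v + 2*n/(-2 + n))/9)
x(d, h) = -24 - 172*d (x(d, h) = -172*d - 24 = -24 - 172*d)
(54086 + 135915)/(27119 + x(-190, b(-7, 10))) = (54086 + 135915)/(27119 + (-24 - 172*(-190))) = 190001/(27119 + (-24 + 32680)) = 190001/(27119 + 32656) = 190001/59775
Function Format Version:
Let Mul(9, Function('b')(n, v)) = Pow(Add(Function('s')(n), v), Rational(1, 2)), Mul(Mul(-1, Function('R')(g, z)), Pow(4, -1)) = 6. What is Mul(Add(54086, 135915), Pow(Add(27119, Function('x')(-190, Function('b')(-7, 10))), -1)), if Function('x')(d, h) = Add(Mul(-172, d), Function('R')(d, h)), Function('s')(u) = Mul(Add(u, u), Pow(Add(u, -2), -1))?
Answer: Rational(190001, 59775) ≈ 3.1786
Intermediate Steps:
Function('s')(u) = Mul(2, u, Pow(Add(-2, u), -1)) (Function('s')(u) = Mul(Mul(2, u), Pow(Add(-2, u), -1)) = Mul(2, u, Pow(Add(-2, u), -1)))
Function('R')(g, z) = -24 (Function('R')(g, z) = Mul(-4, 6) = -24)
Function('b')(n, v) = Mul(Rational(1, 9), Pow(Add(v, Mul(2, n, Pow(Add(-2, n), -1))), Rational(1, 2))) (Function('b')(n, v) = Mul(Rational(1, 9), Pow(Add(Mul(2, n, Pow(Add(-2, n), -1)), v), Rational(1, 2))) = Mul(Rational(1, 9), Pow(Add(v, Mul(2, n, Pow(Add(-2, n), -1))), Rational(1, 2))))
Function('x')(d, h) = Add(-24, Mul(-172, d)) (Function('x')(d, h) = Add(Mul(-172, d), -24) = Add(-24, Mul(-172, d)))
Mul(Add(54086, 135915), Pow(Add(27119, Function('x')(-190, Function('b')(-7, 10))), -1)) = Mul(Add(54086, 135915), Pow(Add(27119, Add(-24, Mul(-172, -190))), -1)) = Mul(190001, Pow(Add(27119, Add(-24, 32680)), -1)) = Mul(190001, Pow(Add(27119, 32656), -1)) = Mul(190001, Pow(59775, -1)) = Mul(190001, Rational(1, 59775)) = Rational(190001, 59775)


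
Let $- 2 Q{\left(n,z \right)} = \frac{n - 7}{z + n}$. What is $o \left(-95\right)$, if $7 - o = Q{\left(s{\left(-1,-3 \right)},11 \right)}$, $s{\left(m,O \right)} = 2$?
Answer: $- \frac{16815}{26} \approx -646.73$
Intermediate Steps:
$Q{\left(n,z \right)} = - \frac{-7 + n}{2 \left(n + z\right)}$ ($Q{\left(n,z \right)} = - \frac{\left(n - 7\right) \frac{1}{z + n}}{2} = - \frac{\left(-7 + n\right) \frac{1}{n + z}}{2} = - \frac{\frac{1}{n + z} \left(-7 + n\right)}{2} = - \frac{-7 + n}{2 \left(n + z\right)}$)
$o = \frac{177}{26}$ ($o = 7 - \frac{7 - 2}{2 \left(2 + 11\right)} = 7 - \frac{7 - 2}{2 \cdot 13} = 7 - \frac{1}{2} \cdot \frac{1}{13} \cdot 5 = 7 - \frac{5}{26} = \frac{177}{26} \approx 6.8077$)
$o \left(-95\right) = \frac{177}{26} \left(-95\right) = - \frac{16815}{26}$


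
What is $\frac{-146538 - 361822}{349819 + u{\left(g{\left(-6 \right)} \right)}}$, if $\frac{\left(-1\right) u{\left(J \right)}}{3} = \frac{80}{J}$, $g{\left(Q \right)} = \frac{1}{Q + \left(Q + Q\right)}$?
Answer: $- \frac{508360}{354139} \approx -1.4355$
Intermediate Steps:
$g{\left(Q \right)} = \frac{1}{3 Q}$ ($g{\left(Q \right)} = \frac{1}{Q + 2 Q} = \frac{1}{3 Q}$)
$u{\left(J \right)} = - \frac{240}{J}$ ($u{\left(J \right)} = - 3 \frac{80}{J} = - \frac{240}{J}$)
$\frac{-146538 - 361822}{349819 + u{\left(g{\left(-6 \right)} \right)}} = \frac{-146538 - 361822}{349819 - \frac{240}{\frac{1}{3} \frac{1}{-6}}} = - \frac{508360}{349819 - \frac{240}{\frac{1}{3} \left(- \frac{1}{6}\right)}} = - \frac{508360}{349819 - \frac{240}{- \frac{1}{18}}} = - \frac{508360}{349819 - -4320} = - \frac{508360}{349819 + 4320} = - \frac{508360}{354139}$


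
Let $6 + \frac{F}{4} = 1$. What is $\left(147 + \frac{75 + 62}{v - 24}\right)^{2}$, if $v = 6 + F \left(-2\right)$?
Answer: $\frac{11363641}{484} \approx 23479.0$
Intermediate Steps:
$F = -20$ ($F = -24 + 4 \cdot 1 = -24 + 4 = -20$)
$v = 46$ ($v = 6 - -40 = 6 + 40 = 46$)
$\left(147 + \frac{75 + 62}{v - 24}\right)^{2} = \left(147 + \frac{75 + 62}{46 - 24}\right)^{2} = \left(147 + \frac{137}{22}\right)^{2} = \left(\frac{3371}{22}\right)^{2} = \frac{11363641}{484}$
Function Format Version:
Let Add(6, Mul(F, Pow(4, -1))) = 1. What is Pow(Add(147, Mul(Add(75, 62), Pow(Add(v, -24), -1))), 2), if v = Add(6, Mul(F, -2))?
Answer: Rational(11363641, 484) ≈ 23479.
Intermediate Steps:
F = -20 (F = Add(-24, Mul(4, 1)) = Add(-24, 4) = -20)
v = 46 (v = Add(6, Mul(-20, -2)) = Add(6, 40) = 46)
Pow(Add(147, Mul(Add(75, 62), Pow(Add(v, -24), -1))), 2) = Pow(Add(147, Mul(Add(75, 62), Pow(Add(46, -24), -1))), 2) = Pow(Add(147, Mul(137, Pow(22, -1))), 2) = Pow(Add(147, Mul(137, Rational(1, 22))), 2) = Pow(Add(147, Rational(137, 22)), 2) = Pow(Rational(3371, 22), 2) = Rational(11363641, 484)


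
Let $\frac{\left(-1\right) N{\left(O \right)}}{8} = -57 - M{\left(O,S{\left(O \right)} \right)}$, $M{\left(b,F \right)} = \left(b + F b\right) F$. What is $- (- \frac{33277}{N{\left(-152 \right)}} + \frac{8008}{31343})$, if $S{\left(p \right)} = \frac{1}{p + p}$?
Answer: $\frac{6076009628}{84286149} \approx 72.088$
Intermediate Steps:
$S{\left(p \right)} = \frac{1}{2 p}$
$M{\left(b,F \right)} = F \left(b + F b\right)$
$N{\left(O \right)} = 460 + \frac{2}{O}$ ($N{\left(O \right)} = - 8 \left(-57 - \frac{1}{2 O} O \left(1 + \frac{1}{2 O}\right)\right) = - 8 \left(-57 - \left(\frac{1}{2} + \frac{1}{4 O}\right)\right) = - 8 \left(- \frac{115}{2} - \frac{1}{4 O}\right) = 460 + \frac{2}{O}$)
$- (- \frac{33277}{N{\left(-152 \right)}} + \frac{8008}{31343}) = - (- \frac{33277}{460 + \frac{2}{-152}} + \frac{8008}{31343}) = - (- \frac{33277}{460 + 2 \left(- \frac{1}{152}\right)} + 8008 \cdot \frac{1}{31343}) = - (- \frac{33277}{460 - \frac{1}{76}} + \frac{616}{2411}) = - (- \frac{33277}{\frac{34959}{76}} + \frac{616}{2411}) = - (\left(-33277\right) \frac{76}{34959} + \frac{616}{2411}) = - (- \frac{2529052}{34959} + \frac{616}{2411}) = \left(-1\right) \left(- \frac{6076009628}{84286149}\right) = \frac{6076009628}{84286149}$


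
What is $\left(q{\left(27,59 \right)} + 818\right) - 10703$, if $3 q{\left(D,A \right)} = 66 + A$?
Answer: $- \frac{29530}{3} \approx -9843.3$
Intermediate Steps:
$q{\left(D,A \right)} = 22 + \frac{A}{3}$ ($q{\left(D,A \right)} = \frac{66 + A}{3} = 22 + \frac{A}{3}$)
$\left(q{\left(27,59 \right)} + 818\right) - 10703 = \left(\left(22 + \frac{1}{3} \cdot 59\right) + 818\right) - 10703 = \left(\left(22 + \frac{59}{3}\right) + 818\right) - 10703 = \left(\frac{125}{3} + 818\right) - 10703 = \frac{2579}{3} - 10703 = - \frac{29530}{3}$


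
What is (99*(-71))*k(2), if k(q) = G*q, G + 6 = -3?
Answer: 126522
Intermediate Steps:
G = -9 (G = -6 - 3 = -9)
k(q) = -9*q
(99*(-71))*k(2) = (99*(-71))*(-9*2) = -7029*(-18) = 126522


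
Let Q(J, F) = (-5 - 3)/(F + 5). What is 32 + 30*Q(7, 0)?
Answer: -16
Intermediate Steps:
Q(J, F) = -8/(5 + F)
32 + 30*Q(7, 0) = 32 + 30*(-8/(5 + 0)) = 32 + 30*(-8/5) = 32 - 48 = -16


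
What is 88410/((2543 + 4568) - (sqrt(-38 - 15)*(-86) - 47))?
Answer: 158209695/12907238 - 1900815*I*sqrt(53)/12907238 ≈ 12.257 - 1.0721*I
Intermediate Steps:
88410/((2543 + 4568) - (sqrt(-38 - 15)*(-86) - 47)) = 88410/(7111 - (sqrt(-53)*(-86) - 47)) = 88410/(7111 - ((I*sqrt(53))*(-86) - 47)) = 88410/(7111 - (-86*I*sqrt(53) - 47)) = 88410/(7111 - (-47 - 86*I*sqrt(53))) = 88410/(7111 + (47 + 86*I*sqrt(53))) = 88410/(7158 + 86*I*sqrt(53))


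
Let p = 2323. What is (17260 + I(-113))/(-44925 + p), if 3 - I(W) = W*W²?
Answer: -730080/21301 ≈ -34.274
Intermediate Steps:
I(W) = 3 - W³ (I(W) = 3 - W*W² = 3 - W³)
(17260 + I(-113))/(-44925 + p) = (17260 + (3 - 1*(-113)³))/(-44925 + 2323) = (17260 + (3 - 1*(-1442897)))/(-42602) = (17260 + (3 + 1442897))*(-1/42602) = (17260 + 1442900)*(-1/42602) = 1460160*(-1/42602) = -730080/21301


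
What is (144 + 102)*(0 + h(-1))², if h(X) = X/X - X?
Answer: 984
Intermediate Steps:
h(X) = 1 - X
(144 + 102)*(0 + h(-1))² = (144 + 102)*(0 + (1 - 1*(-1)))² = 246*(0 + (1 + 1))² = 246*(0 + 2)² = 246*2² = 246*4 = 984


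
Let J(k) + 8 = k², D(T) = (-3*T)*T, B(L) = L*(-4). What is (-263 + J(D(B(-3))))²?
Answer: 34727440609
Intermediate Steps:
B(L) = -4*L
D(T) = -3*T²
J(k) = -8 + k²
(-263 + J(D(B(-3))))² = (-263 + (-8 + (-3*(-4*(-3))²)²))² = (-263 + (-8 + (-3*12²)²))² = (-263 + (-8 + (-3*144)²))² = (-263 + (-8 + (-432)²))² = (-263 + (-8 + 186624))² = (-263 + 186616)² = 186353² = 34727440609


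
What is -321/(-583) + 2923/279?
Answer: 1793668/162657 ≈ 11.027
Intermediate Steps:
-321/(-583) + 2923/279 = -321*(-1/583) + 2923*(1/279) = 321/583 + 2923/279 = 1793668/162657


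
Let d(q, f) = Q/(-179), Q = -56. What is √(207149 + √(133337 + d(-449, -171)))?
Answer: √(6637261109 + 1611*√52743961)/179 ≈ 455.54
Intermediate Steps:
d(q, f) = 56/179 (d(q, f) = -56/(-179) = -56*(-1/179) = 56/179)
√(207149 + √(133337 + d(-449, -171))) = √(207149 + √(133337 + 56/179)) = √(207149 + √(23867379/179)) = √(207149 + 9*√52743961/179)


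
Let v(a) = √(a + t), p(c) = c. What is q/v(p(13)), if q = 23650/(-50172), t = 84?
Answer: -11825*√97/2433342 ≈ -0.047861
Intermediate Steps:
q = -11825/25086 (q = 23650*(-1/50172) = -11825/25086 ≈ -0.47138)
v(a) = √(84 + a) (v(a) = √(a + 84) = √(84 + a))
q/v(p(13)) = -11825/(25086*√(84 + 13)) = -11825*√97/97/25086 = -11825*√97/2433342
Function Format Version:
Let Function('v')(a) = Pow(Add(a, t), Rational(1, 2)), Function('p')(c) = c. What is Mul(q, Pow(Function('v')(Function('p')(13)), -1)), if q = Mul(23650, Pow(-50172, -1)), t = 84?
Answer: Mul(Rational(-11825, 2433342), Pow(97, Rational(1, 2))) ≈ -0.047861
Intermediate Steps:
q = Rational(-11825, 25086) (q = Mul(23650, Rational(-1, 50172)) = Rational(-11825, 25086) ≈ -0.47138)
Function('v')(a) = Pow(Add(84, a), Rational(1, 2)) (Function('v')(a) = Pow(Add(a, 84), Rational(1, 2)) = Pow(Add(84, a), Rational(1, 2)))
Mul(q, Pow(Function('v')(Function('p')(13)), -1)) = Mul(Rational(-11825, 25086), Pow(Pow(Add(84, 13), Rational(1, 2)), -1)) = Mul(Rational(-11825, 25086), Pow(Pow(97, Rational(1, 2)), -1)) = Mul(Rational(-11825, 25086), Mul(Rational(1, 97), Pow(97, Rational(1, 2)))) = Mul(Rational(-11825, 2433342), Pow(97, Rational(1, 2)))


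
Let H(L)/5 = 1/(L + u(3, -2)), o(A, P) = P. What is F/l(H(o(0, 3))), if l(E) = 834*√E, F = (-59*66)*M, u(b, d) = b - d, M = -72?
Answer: 93456*√10/695 ≈ 425.23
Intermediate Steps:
F = 280368 (F = -59*66*(-72) = -3894*(-72) = 280368)
H(L) = 5/(5 + L) (H(L) = 5/(L + (3 - 1*(-2))) = 5/(L + (3 + 2)) = 5/(L + 5) = 5/(5 + L))
F/l(H(o(0, 3))) = 280368/((834*√(5/(5 + 3)))) = 280368/((834*√(5/8))) = 280368/((834*(√10/4))) = 280368/((417*√10/2)) = 280368*(√10/2085) = 93456*√10/695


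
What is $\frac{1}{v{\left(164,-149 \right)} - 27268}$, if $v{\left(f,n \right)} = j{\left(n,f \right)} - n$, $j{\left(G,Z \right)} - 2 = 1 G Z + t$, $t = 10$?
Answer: $- \frac{1}{51543} \approx -1.9401 \cdot 10^{-5}$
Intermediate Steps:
$j{\left(G,Z \right)} = 12 + G Z$ ($j{\left(G,Z \right)} = 2 + \left(1 G Z + 10\right) = 2 + \left(G Z + 10\right) = 2 + \left(10 + G Z\right) = 12 + G Z$)
$v{\left(f,n \right)} = 12 - n + f n$ ($v{\left(f,n \right)} = \left(12 + n f\right) - n = \left(12 + f n\right) - n = 12 - n + f n$)
$\frac{1}{v{\left(164,-149 \right)} - 27268} = \frac{1}{\left(12 - -149 + 164 \left(-149\right)\right) - 27268} = \frac{1}{\left(12 + 149 - 24436\right) - 27268} = \frac{1}{-24275 - 27268} = \frac{1}{-51543} = - \frac{1}{51543}$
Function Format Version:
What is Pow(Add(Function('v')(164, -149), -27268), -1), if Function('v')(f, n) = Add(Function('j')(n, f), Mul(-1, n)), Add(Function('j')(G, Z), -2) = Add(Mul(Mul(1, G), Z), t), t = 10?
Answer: Rational(-1, 51543) ≈ -1.9401e-5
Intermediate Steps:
Function('j')(G, Z) = Add(12, Mul(G, Z)) (Function('j')(G, Z) = Add(2, Add(Mul(Mul(1, G), Z), 10)) = Add(2, Add(Mul(G, Z), 10)) = Add(2, Add(10, Mul(G, Z))) = Add(12, Mul(G, Z)))
Function('v')(f, n) = Add(12, Mul(-1, n), Mul(f, n)) (Function('v')(f, n) = Add(Add(12, Mul(n, f)), Mul(-1, n)) = Add(Add(12, Mul(f, n)), Mul(-1, n)) = Add(12, Mul(-1, n), Mul(f, n)))
Pow(Add(Function('v')(164, -149), -27268), -1) = Pow(Add(Add(12, Mul(-1, -149), Mul(164, -149)), -27268), -1) = Pow(Add(Add(12, 149, -24436), -27268), -1) = Pow(Add(-24275, -27268), -1) = Pow(-51543, -1) = Rational(-1, 51543)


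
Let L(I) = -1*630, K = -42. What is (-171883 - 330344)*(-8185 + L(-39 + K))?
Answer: 4427131005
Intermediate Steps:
L(I) = -630
(-171883 - 330344)*(-8185 + L(-39 + K)) = (-171883 - 330344)*(-8185 - 630) = -502227*(-8815) = 4427131005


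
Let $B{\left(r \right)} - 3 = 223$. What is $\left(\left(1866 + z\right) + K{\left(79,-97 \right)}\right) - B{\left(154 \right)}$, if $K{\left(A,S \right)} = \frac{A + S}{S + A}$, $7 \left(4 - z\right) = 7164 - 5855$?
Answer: $1458$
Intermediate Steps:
$z = -183$ ($z = 4 - \frac{7164 - 5855}{7} = 4 - 187 = -183$)
$B{\left(r \right)} = 226$ ($B{\left(r \right)} = 3 + 223 = 226$)
$K{\left(A,S \right)} = 1$ ($K{\left(A,S \right)} = \frac{A + S}{A + S} = 1$)
$\left(\left(1866 + z\right) + K{\left(79,-97 \right)}\right) - B{\left(154 \right)} = \left(\left(1866 - 183\right) + 1\right) - 226 = \left(1683 + 1\right) - 226 = 1684 - 226 = 1458$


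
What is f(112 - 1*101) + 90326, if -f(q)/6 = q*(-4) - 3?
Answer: 90608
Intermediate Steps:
f(q) = 18 + 24*q (f(q) = -6*(q*(-4) - 3) = -6*(-4*q - 3) = -6*(-3 - 4*q) = 18 + 24*q)
f(112 - 1*101) + 90326 = (18 + 24*(112 - 1*101)) + 90326 = (18 + 24*(112 - 101)) + 90326 = (18 + 24*11) + 90326 = (18 + 264) + 90326 = 282 + 90326 = 90608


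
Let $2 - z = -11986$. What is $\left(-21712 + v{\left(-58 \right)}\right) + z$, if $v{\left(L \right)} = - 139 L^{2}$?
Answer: $-477320$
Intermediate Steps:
$z = 11988$ ($z = 2 - -11986 = 2 + 11986 = 11988$)
$\left(-21712 + v{\left(-58 \right)}\right) + z = \left(-21712 - 139 \left(-58\right)^{2}\right) + 11988 = \left(-21712 - 467596\right) + 11988 = -489308 + 11988 = -477320$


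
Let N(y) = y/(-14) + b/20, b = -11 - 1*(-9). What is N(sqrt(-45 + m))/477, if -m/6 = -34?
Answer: -1/4770 - sqrt(159)/6678 ≈ -0.0020979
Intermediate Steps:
b = -2 (b = -11 + 9 = -2)
m = 204 (m = -6*(-34) = 204)
N(y) = -1/10 - y/14 (N(y) = y/(-14) - 2/20 = y*(-1/14) - 2*1/20 = -y/14 - 1/10 = -1/10 - y/14)
N(sqrt(-45 + m))/477 = (-1/10 - sqrt(-45 + 204)/14)/477 = (-1/10 - sqrt(159)/14)*(1/477) = -1/4770 - sqrt(159)/6678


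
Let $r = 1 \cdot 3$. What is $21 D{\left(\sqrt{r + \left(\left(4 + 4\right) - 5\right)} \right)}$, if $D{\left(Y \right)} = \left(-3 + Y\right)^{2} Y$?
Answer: $-756 + 315 \sqrt{6} \approx 15.589$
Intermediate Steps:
$r = 3$
$D{\left(Y \right)} = Y \left(-3 + Y\right)^{2}$
$21 D{\left(\sqrt{r + \left(\left(4 + 4\right) - 5\right)} \right)} = 21 \sqrt{3 + \left(\left(4 + 4\right) - 5\right)} \left(-3 + \sqrt{3 + \left(\left(4 + 4\right) - 5\right)}\right)^{2} = 21 \sqrt{3 + \left(8 - 5\right)} \left(-3 + \sqrt{3 + \left(8 - 5\right)}\right)^{2} = 21 \sqrt{3 + 3} \left(-3 + \sqrt{3 + 3}\right)^{2} = 21 \sqrt{6} \left(-3 + \sqrt{6}\right)^{2}$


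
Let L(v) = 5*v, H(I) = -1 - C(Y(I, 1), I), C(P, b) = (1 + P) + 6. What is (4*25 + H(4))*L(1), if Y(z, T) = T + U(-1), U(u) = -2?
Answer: 465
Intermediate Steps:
Y(z, T) = -2 + T (Y(z, T) = T - 2 = -2 + T)
C(P, b) = 7 + P
H(I) = -7 (H(I) = -1 - (7 + (-2 + 1)) = -1 - (7 - 1) = -1 - 1*6 = -1 - 6 = -7)
(4*25 + H(4))*L(1) = (4*25 - 7)*(5*1) = (100 - 7)*5 = 93*5 = 465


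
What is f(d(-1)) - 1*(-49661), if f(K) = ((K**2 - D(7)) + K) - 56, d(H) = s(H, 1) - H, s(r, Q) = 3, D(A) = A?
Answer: 49618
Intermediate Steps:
d(H) = 3 - H
f(K) = -63 + K + K**2 (f(K) = ((K**2 - 1*7) + K) - 56 = ((K**2 - 7) + K) - 56 = ((-7 + K**2) + K) - 56 = (-7 + K + K**2) - 56 = -63 + K + K**2)
f(d(-1)) - 1*(-49661) = (-63 + (3 - 1*(-1)) + (3 - 1*(-1))**2) - 1*(-49661) = (-63 + (3 + 1) + (3 + 1)**2) + 49661 = (-63 + 4 + 4**2) + 49661 = (-63 + 4 + 16) + 49661 = -43 + 49661 = 49618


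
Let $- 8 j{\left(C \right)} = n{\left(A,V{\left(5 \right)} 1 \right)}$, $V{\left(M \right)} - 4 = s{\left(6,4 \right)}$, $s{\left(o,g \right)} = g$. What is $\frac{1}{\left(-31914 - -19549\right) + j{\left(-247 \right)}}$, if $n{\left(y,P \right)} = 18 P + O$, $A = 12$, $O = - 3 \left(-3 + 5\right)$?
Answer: $- \frac{4}{49529} \approx -8.0761 \cdot 10^{-5}$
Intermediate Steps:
$O = -6$ ($O = \left(-3\right) 2 = -6$)
$V{\left(M \right)} = 8$ ($V{\left(M \right)} = 4 + 4 = 8$)
$n{\left(y,P \right)} = -6 + 18 P$ ($n{\left(y,P \right)} = 18 P - 6 = -6 + 18 P$)
$j{\left(C \right)} = - \frac{69}{4}$ ($j{\left(C \right)} = - \frac{-6 + 18 \cdot 8 \cdot 1}{8} = - \frac{-6 + 18 \cdot 8}{8} = - \frac{-6 + 144}{8} = \left(- \frac{1}{8}\right) 138 = - \frac{69}{4}$)
$\frac{1}{\left(-31914 - -19549\right) + j{\left(-247 \right)}} = \frac{1}{\left(-31914 - -19549\right) - \frac{69}{4}} = \frac{1}{\left(-31914 + 19549\right) - \frac{69}{4}} = \frac{1}{-12365 - \frac{69}{4}} = \frac{1}{- \frac{49529}{4}} = - \frac{4}{49529}$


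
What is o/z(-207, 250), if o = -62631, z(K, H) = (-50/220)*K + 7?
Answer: -1377882/1189 ≈ -1158.9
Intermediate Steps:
z(K, H) = 7 - 5*K/22 (z(K, H) = (-50*1/220)*K + 7 = -5*K/22 + 7 = 7 - 5*K/22)
o/z(-207, 250) = -62631/(7 - 5/22*(-207)) = -62631/(7 + 1035/22) = -62631/1189/22 = -62631*22/1189 = -1377882/1189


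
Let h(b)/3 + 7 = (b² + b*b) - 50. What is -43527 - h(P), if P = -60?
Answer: -64956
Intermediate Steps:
h(b) = -171 + 6*b² (h(b) = -21 + 3*((b² + b*b) - 50) = -21 + 3*((b² + b²) - 50) = -21 + 3*(2*b² - 50) = -21 + 3*(-50 + 2*b²) = -21 + (-150 + 6*b²) = -171 + 6*b²)
-43527 - h(P) = -43527 - (-171 + 6*(-60)²) = -43527 - (-171 + 6*3600) = -43527 - (-171 + 21600) = -43527 - 1*21429 = -43527 - 21429 = -64956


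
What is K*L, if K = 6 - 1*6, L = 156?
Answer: 0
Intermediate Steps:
K = 0 (K = 6 - 6 = 0)
K*L = 0*156 = 0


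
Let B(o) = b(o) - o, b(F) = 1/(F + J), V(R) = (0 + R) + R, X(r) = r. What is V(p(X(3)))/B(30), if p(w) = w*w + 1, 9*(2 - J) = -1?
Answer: -5780/8661 ≈ -0.66736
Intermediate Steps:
J = 19/9 (J = 2 - ⅑*(-1) = 2 + ⅑ = 19/9 ≈ 2.1111)
p(w) = 1 + w² (p(w) = w² + 1 = 1 + w²)
V(R) = 2*R (V(R) = R + R = 2*R)
b(F) = 1/(19/9 + F) (b(F) = 1/(F + 19/9) = 1/(19/9 + F))
B(o) = -o + 9/(19 + 9*o) (B(o) = 9/(19 + 9*o) - o = -o + 9/(19 + 9*o))
V(p(X(3)))/B(30) = (2*(1 + 3²))/(1/(19/9 + 30) - 1*30) = (2*(1 + 9))/(1/(289/9) - 30) = (2*10)/(9/289 - 30) = 20/(-8661/289) = 20*(-289/8661) = -5780/8661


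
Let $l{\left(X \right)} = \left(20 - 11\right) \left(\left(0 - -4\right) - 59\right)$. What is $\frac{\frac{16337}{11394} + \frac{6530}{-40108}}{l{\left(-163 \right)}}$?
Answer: $- \frac{72605197}{28276290405} \approx -0.0025677$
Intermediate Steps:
$l{\left(X \right)} = -495$ ($l{\left(X \right)} = 9 \left(\left(0 + 4\right) - 59\right) = 9 \left(4 - 59\right) = 9 \left(-55\right) = -495$)
$\frac{\frac{16337}{11394} + \frac{6530}{-40108}}{l{\left(-163 \right)}} = \frac{\frac{16337}{11394} + \frac{6530}{-40108}}{-495} = \left(16337 \cdot \frac{1}{11394} + 6530 \left(- \frac{1}{40108}\right)\right) \left(- \frac{1}{495}\right) = \left(\frac{16337}{11394} - \frac{3265}{20054}\right) \left(- \frac{1}{495}\right) = \frac{72605197}{57123819} \left(- \frac{1}{495}\right) = - \frac{72605197}{28276290405}$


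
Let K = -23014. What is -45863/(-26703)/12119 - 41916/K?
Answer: 6782822768947/3723822351099 ≈ 1.8215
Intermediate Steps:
-45863/(-26703)/12119 - 41916/K = -45863/(-26703)/12119 - 41916/(-23014) = -45863*(-1/26703)*(1/12119) - 41916*(-1/23014) = (45863/26703)*(1/12119) + 20958/11507 = 45863/323613657 + 20958/11507 = 6782822768947/3723822351099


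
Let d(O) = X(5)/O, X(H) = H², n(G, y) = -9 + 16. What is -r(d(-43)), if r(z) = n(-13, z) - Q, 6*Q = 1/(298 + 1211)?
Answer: -63377/9054 ≈ -6.9999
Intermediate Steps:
n(G, y) = 7
Q = 1/9054 (Q = 1/(6*(298 + 1211)) = (⅙)/1509 = (⅙)*(1/1509) = 1/9054 ≈ 0.00011045)
d(O) = 25/O (d(O) = 5²/O = 25/O)
r(z) = 63377/9054 (r(z) = 7 - 1*1/9054 = 7 - 1/9054 = 63377/9054)
-r(d(-43)) = -1*63377/9054 = -63377/9054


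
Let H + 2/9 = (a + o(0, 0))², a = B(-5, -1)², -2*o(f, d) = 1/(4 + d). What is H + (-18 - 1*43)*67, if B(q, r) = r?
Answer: -2353799/576 ≈ -4086.5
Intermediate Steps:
o(f, d) = -1/(2*(4 + d))
a = 1 (a = (-1)² = 1)
H = 313/576 (H = -2/9 + (1 - 1/(8 + 2*0))² = -2/9 + (1 - 1/(8 + 0))² = -2/9 + (1 - 1/8)² = -2/9 + (1 - 1*⅛)² = -2/9 + (1 - ⅛)² = -2/9 + (7/8)² = -2/9 + 49/64 = 313/576 ≈ 0.54340)
H + (-18 - 1*43)*67 = 313/576 + (-18 - 1*43)*67 = 313/576 + (-18 - 43)*67 = 313/576 - 61*67 = 313/576 - 4087 = -2353799/576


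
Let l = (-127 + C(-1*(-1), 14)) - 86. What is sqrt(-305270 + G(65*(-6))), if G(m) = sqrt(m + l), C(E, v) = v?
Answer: sqrt(-305270 + I*sqrt(589)) ≈ 0.022 + 552.51*I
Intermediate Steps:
l = -199 (l = (-127 + 14) - 86 = -113 - 86 = -199)
G(m) = sqrt(-199 + m) (G(m) = sqrt(m - 199) = sqrt(-199 + m))
sqrt(-305270 + G(65*(-6))) = sqrt(-305270 + sqrt(-199 + 65*(-6))) = sqrt(-305270 + sqrt(-199 - 390)) = sqrt(-305270 + sqrt(-589)) = sqrt(-305270 + I*sqrt(589))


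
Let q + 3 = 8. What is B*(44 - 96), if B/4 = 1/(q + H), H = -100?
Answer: 208/95 ≈ 2.1895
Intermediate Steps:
q = 5 (q = -3 + 8 = 5)
B = -4/95 (B = 4/(5 - 100) = 4/(-95) = 4*(-1/95) = -4/95 ≈ -0.042105)
B*(44 - 96) = -4*(44 - 96)/95 = -4/95*(-52) = 208/95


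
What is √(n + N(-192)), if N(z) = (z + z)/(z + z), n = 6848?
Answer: 3*√761 ≈ 82.759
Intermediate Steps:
N(z) = 1 (N(z) = (2*z)/((2*z)) = (2*z)*(1/(2*z)) = 1)
√(n + N(-192)) = √(6848 + 1) = √6849 = 3*√761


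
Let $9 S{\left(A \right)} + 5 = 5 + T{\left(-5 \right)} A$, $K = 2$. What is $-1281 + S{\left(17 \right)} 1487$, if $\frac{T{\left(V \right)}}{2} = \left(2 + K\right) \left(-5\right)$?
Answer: $- \frac{1022689}{9} \approx -1.1363 \cdot 10^{5}$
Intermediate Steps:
$T{\left(V \right)} = -40$ ($T{\left(V \right)} = 2 \left(2 + 2\right) \left(-5\right) = 2 \cdot 4 \left(-5\right) = 2 \left(-20\right) = -40$)
$S{\left(A \right)} = - \frac{40 A}{9}$ ($S{\left(A \right)} = - \frac{5}{9} + \frac{5 - 40 A}{9} = - \frac{5}{9} - \left(- \frac{5}{9} + \frac{40 A}{9}\right) = - \frac{40 A}{9}$)
$-1281 + S{\left(17 \right)} 1487 = -1281 + \left(- \frac{40}{9}\right) 17 \cdot 1487 = -1281 - \frac{1011160}{9} = - \frac{1022689}{9}$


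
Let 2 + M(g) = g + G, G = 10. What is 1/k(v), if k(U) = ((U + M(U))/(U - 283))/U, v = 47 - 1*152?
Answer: -20370/101 ≈ -201.68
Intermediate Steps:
M(g) = 8 + g (M(g) = -2 + (g + 10) = -2 + (10 + g) = 8 + g)
v = -105 (v = 47 - 152 = -105)
k(U) = (8 + 2*U)/(U*(-283 + U)) (k(U) = ((U + (8 + U))/(U - 283))/U = ((8 + 2*U)/(-283 + U))/U = (8 + 2*U)/(U*(-283 + U)))
1/k(v) = 1/(2*(4 - 105)/(-105*(-283 - 105))) = 1/(2*(-1/105)*(-101)/(-388)) = 1/(2*(-1/105)*(-1/388)*(-101)) = 1/(-101/20370) = -20370/101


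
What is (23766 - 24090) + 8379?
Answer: 8055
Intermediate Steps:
(23766 - 24090) + 8379 = -324 + 8379 = 8055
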